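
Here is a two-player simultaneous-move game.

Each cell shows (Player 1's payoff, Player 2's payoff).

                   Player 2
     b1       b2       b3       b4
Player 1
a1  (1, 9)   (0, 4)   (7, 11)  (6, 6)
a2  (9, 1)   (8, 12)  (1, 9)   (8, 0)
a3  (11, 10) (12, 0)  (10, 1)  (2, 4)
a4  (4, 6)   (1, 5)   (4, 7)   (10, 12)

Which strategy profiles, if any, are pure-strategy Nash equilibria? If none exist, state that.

The pure Nash equilibria are (a3, b1), (a4, b4).

Player 1 against b1: payoffs 1, 9, 11, 4 → best response a3.
Player 1 against b2: payoffs 0, 8, 12, 1 → best response a3.
Player 1 against b3: payoffs 7, 1, 10, 4 → best response a3.
Player 1 against b4: payoffs 6, 8, 2, 10 → best response a4.
Player 2 against a1: payoffs 9, 4, 11, 6 → best response b3.
Player 2 against a2: payoffs 1, 12, 9, 0 → best response b2.
Player 2 against a3: payoffs 10, 0, 1, 4 → best response b1.
Player 2 against a4: payoffs 6, 5, 7, 12 → best response b4.
Mutual best responses: (a3, b1); (a4, b4).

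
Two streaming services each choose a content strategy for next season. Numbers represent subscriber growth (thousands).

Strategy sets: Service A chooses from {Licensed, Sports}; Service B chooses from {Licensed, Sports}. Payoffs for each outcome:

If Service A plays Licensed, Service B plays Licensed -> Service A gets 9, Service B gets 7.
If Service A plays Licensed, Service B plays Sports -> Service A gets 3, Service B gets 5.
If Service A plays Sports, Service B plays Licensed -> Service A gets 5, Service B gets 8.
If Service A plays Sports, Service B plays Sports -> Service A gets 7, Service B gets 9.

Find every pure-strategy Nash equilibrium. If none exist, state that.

(Licensed, Licensed); (Sports, Sports)

(Licensed, Licensed): Service A gets 9, best alternative 5; Service B gets 7, best alternative 5. No profitable deviation — NE.
(Licensed, Sports): Service A can switch to Sports (3 → 7). Not NE.
(Sports, Licensed): Service A can switch to Licensed (5 → 9). Not NE.
(Sports, Sports): Service A gets 7, best alternative 3; Service B gets 9, best alternative 8. No profitable deviation — NE.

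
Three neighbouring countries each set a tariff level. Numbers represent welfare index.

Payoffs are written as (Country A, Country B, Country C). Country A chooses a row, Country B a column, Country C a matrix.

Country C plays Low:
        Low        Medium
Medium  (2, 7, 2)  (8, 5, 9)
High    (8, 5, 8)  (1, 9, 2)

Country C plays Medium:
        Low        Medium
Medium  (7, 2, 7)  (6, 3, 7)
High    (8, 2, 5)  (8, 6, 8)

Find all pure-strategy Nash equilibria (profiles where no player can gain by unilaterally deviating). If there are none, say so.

(High, Medium, Medium)

For each strategy profile, look for a profitable unilateral deviation.
(Medium, Low, Low): Country A can switch to High (2 → 8). Not NE.
(Medium, Low, Medium): Country A can switch to High (7 → 8). Not NE.
(Medium, Medium, Low): Country B can switch to Low (5 → 7). Not NE.
(Medium, Medium, Medium): Country A can switch to High (6 → 8). Not NE.
(High, Low, Low): Country B can switch to Medium (5 → 9). Not NE.
(High, Low, Medium): Country B can switch to Medium (2 → 6). Not NE.
(High, Medium, Low): Country A can switch to Medium (1 → 8). Not NE.
(High, Medium, Medium): Country A gets 8, best alternative 6; Country B gets 6, best alternative 2; Country C gets 8, best alternative 2. No profitable deviation — NE.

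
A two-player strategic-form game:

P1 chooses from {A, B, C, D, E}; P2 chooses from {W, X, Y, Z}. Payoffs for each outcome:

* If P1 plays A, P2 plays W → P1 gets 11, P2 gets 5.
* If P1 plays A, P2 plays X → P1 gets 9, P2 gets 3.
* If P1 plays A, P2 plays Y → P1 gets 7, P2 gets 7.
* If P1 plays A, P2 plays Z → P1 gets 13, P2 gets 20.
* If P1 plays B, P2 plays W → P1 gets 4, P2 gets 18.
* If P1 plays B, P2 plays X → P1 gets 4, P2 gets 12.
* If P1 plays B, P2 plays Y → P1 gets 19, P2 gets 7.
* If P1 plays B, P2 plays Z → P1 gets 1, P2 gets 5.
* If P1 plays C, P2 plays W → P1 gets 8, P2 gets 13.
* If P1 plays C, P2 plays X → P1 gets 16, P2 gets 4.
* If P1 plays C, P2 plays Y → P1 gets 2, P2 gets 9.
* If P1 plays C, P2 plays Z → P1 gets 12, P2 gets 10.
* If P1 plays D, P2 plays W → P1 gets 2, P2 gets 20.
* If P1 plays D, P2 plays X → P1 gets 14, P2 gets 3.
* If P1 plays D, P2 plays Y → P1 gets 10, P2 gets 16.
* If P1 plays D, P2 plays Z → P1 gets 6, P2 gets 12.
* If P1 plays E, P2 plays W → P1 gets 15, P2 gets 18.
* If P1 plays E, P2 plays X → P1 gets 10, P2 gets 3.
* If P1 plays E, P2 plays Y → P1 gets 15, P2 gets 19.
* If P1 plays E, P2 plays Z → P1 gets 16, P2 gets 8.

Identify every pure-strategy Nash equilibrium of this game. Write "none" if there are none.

This game has no pure Nash equilibrium.

P1 against W: payoffs 11, 4, 8, 2, 15 → best response E.
P1 against X: payoffs 9, 4, 16, 14, 10 → best response C.
P1 against Y: payoffs 7, 19, 2, 10, 15 → best response B.
P1 against Z: payoffs 13, 1, 12, 6, 16 → best response E.
P2 against A: payoffs 5, 3, 7, 20 → best response Z.
P2 against B: payoffs 18, 12, 7, 5 → best response W.
P2 against C: payoffs 13, 4, 9, 10 → best response W.
P2 against D: payoffs 20, 3, 16, 12 → best response W.
P2 against E: payoffs 18, 3, 19, 8 → best response Y.
No profile is a mutual best response for all players.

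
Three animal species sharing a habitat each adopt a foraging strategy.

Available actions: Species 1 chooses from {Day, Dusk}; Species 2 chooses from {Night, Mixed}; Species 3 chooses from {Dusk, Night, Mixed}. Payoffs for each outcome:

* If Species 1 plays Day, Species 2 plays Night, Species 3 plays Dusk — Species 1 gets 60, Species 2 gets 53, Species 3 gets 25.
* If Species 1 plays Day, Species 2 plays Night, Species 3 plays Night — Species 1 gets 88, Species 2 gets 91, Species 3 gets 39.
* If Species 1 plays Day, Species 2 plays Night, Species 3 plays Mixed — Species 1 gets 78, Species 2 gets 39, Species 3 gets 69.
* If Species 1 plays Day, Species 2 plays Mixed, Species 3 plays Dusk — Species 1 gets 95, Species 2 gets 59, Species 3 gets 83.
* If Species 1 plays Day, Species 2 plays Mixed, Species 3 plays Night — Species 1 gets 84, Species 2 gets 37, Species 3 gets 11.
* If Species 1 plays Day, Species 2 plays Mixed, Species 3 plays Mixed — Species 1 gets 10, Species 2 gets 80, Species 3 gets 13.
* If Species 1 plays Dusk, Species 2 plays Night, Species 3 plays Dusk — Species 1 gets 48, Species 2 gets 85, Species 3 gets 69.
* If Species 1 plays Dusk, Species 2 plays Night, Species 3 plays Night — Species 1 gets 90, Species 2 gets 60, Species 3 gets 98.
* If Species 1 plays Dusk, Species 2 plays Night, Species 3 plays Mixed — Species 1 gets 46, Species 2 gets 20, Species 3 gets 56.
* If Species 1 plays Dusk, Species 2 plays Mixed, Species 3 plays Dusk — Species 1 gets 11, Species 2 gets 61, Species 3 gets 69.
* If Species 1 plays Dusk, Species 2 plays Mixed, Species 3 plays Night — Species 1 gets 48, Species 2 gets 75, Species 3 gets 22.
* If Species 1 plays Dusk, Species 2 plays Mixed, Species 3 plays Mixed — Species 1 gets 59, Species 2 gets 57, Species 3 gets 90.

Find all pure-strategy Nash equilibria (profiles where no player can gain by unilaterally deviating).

Species 1 against (Night, Dusk): payoffs 60, 48 → best response Day.
Species 1 against (Night, Night): payoffs 88, 90 → best response Dusk.
Species 1 against (Night, Mixed): payoffs 78, 46 → best response Day.
Species 1 against (Mixed, Dusk): payoffs 95, 11 → best response Day.
Species 1 against (Mixed, Night): payoffs 84, 48 → best response Day.
Species 1 against (Mixed, Mixed): payoffs 10, 59 → best response Dusk.
Species 2 against (Day, Dusk): payoffs 53, 59 → best response Mixed.
Species 2 against (Day, Night): payoffs 91, 37 → best response Night.
Species 2 against (Day, Mixed): payoffs 39, 80 → best response Mixed.
Species 2 against (Dusk, Dusk): payoffs 85, 61 → best response Night.
Species 2 against (Dusk, Night): payoffs 60, 75 → best response Mixed.
Species 2 against (Dusk, Mixed): payoffs 20, 57 → best response Mixed.
Species 3 against (Day, Night): payoffs 25, 39, 69 → best response Mixed.
Species 3 against (Day, Mixed): payoffs 83, 11, 13 → best response Dusk.
Species 3 against (Dusk, Night): payoffs 69, 98, 56 → best response Night.
Species 3 against (Dusk, Mixed): payoffs 69, 22, 90 → best response Mixed.
Mutual best responses: (Day, Mixed, Dusk); (Dusk, Mixed, Mixed).

The pure Nash equilibria are (Day, Mixed, Dusk); (Dusk, Mixed, Mixed).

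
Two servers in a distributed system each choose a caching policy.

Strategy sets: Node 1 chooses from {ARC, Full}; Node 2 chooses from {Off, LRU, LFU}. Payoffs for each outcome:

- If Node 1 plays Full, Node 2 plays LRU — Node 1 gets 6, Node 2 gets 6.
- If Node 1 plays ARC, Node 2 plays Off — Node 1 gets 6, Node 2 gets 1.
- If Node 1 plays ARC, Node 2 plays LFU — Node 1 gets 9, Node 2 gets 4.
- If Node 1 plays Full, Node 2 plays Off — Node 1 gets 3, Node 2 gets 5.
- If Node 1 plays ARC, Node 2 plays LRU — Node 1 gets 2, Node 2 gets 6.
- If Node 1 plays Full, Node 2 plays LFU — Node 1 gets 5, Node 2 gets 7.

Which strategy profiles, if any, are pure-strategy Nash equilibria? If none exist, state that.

There is no pure-strategy Nash equilibrium.

Node 1 against Off: payoffs 6, 3 → best response ARC.
Node 1 against LRU: payoffs 2, 6 → best response Full.
Node 1 against LFU: payoffs 9, 5 → best response ARC.
Node 2 against ARC: payoffs 1, 6, 4 → best response LRU.
Node 2 against Full: payoffs 5, 6, 7 → best response LFU.
No profile is a mutual best response for all players.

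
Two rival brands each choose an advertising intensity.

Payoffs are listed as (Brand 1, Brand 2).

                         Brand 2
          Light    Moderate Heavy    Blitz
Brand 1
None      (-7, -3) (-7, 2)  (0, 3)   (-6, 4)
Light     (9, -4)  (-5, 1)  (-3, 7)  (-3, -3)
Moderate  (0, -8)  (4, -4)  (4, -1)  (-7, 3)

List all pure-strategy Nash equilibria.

Brand 1 against Light: payoffs -7, 9, 0 → best response Light.
Brand 1 against Moderate: payoffs -7, -5, 4 → best response Moderate.
Brand 1 against Heavy: payoffs 0, -3, 4 → best response Moderate.
Brand 1 against Blitz: payoffs -6, -3, -7 → best response Light.
Brand 2 against None: payoffs -3, 2, 3, 4 → best response Blitz.
Brand 2 against Light: payoffs -4, 1, 7, -3 → best response Heavy.
Brand 2 against Moderate: payoffs -8, -4, -1, 3 → best response Blitz.
No profile is a mutual best response for all players.

This game has no pure Nash equilibrium.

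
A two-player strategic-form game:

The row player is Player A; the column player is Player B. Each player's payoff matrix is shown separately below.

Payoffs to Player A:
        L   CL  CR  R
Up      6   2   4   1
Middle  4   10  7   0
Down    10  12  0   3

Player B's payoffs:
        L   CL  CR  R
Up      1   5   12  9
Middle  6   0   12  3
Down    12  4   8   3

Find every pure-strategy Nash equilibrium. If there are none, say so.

(Up, L): Player A can switch to Down (6 → 10). Not NE.
(Up, CL): Player A can switch to Middle (2 → 10). Not NE.
(Up, CR): Player A can switch to Middle (4 → 7). Not NE.
(Up, R): Player A can switch to Down (1 → 3). Not NE.
(Middle, L): Player A can switch to Up (4 → 6). Not NE.
(Middle, CL): Player A can switch to Down (10 → 12). Not NE.
(Middle, CR): Player A gets 7, best alternative 4; Player B gets 12, best alternative 6. No profitable deviation — NE.
(Middle, R): Player A can switch to Up (0 → 1). Not NE.
(Down, L): Player A gets 10, best alternative 6; Player B gets 12, best alternative 8. No profitable deviation — NE.
(Down, CL): Player B can switch to L (4 → 12). Not NE.
(Down, CR): Player A can switch to Up (0 → 4). Not NE.
(Down, R): Player B can switch to L (3 → 12). Not NE.

The pure Nash equilibria are (Middle, CR); (Down, L).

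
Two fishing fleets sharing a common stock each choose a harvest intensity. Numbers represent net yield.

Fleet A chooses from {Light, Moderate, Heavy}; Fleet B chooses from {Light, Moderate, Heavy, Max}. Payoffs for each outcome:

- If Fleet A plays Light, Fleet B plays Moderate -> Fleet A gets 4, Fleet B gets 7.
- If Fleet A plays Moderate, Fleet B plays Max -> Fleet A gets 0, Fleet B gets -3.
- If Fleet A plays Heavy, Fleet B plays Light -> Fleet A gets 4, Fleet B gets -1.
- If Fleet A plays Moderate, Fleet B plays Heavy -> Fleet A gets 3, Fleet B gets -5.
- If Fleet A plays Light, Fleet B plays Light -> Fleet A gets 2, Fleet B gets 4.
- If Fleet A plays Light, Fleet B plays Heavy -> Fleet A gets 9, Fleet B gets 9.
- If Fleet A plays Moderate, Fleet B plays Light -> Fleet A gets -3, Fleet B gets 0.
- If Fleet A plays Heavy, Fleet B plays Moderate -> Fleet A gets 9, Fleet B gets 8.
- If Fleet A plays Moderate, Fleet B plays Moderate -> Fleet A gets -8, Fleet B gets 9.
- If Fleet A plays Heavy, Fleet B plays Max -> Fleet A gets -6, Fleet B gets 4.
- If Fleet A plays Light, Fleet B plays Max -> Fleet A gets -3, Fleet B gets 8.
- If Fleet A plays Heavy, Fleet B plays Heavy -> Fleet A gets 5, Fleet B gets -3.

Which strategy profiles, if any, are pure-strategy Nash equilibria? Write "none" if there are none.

(Light, Light): Fleet A can switch to Heavy (2 → 4). Not NE.
(Light, Moderate): Fleet A can switch to Heavy (4 → 9). Not NE.
(Light, Heavy): Fleet A gets 9, best alternative 5; Fleet B gets 9, best alternative 8. No profitable deviation — NE.
(Light, Max): Fleet A can switch to Moderate (-3 → 0). Not NE.
(Moderate, Light): Fleet A can switch to Light (-3 → 2). Not NE.
(Moderate, Moderate): Fleet A can switch to Light (-8 → 4). Not NE.
(Moderate, Heavy): Fleet A can switch to Light (3 → 9). Not NE.
(Moderate, Max): Fleet B can switch to Light (-3 → 0). Not NE.
(Heavy, Light): Fleet B can switch to Moderate (-1 → 8). Not NE.
(Heavy, Moderate): Fleet A gets 9, best alternative 4; Fleet B gets 8, best alternative 4. No profitable deviation — NE.
(The remaining 2 profiles each have a profitable deviation by the same check.)

(Light, Heavy) and (Heavy, Moderate)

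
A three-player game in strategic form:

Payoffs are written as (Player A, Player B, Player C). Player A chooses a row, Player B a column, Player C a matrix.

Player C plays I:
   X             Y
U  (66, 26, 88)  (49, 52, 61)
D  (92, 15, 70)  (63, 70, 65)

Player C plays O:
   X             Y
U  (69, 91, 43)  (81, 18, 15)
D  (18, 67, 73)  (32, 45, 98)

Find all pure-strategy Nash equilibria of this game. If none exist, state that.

There is no pure-strategy Nash equilibrium.

(U, X, I): Player A can switch to D (66 → 92). Not NE.
(U, X, O): Player C can switch to I (43 → 88). Not NE.
(U, Y, I): Player A can switch to D (49 → 63). Not NE.
(U, Y, O): Player B can switch to X (18 → 91). Not NE.
(D, X, I): Player B can switch to Y (15 → 70). Not NE.
(D, X, O): Player A can switch to U (18 → 69). Not NE.
(D, Y, I): Player C can switch to O (65 → 98). Not NE.
(D, Y, O): Player A can switch to U (32 → 81). Not NE.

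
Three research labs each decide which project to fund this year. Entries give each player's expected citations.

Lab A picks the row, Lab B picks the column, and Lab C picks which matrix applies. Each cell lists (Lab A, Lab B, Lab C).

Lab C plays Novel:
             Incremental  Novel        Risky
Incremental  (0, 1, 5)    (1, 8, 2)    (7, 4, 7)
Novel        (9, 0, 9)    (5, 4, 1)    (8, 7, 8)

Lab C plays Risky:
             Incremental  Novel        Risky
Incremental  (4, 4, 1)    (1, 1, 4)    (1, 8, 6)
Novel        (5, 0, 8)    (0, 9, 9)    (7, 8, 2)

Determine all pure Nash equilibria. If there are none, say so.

The unique pure-strategy Nash equilibrium is (Novel, Risky, Novel).

Lab A against (Incremental, Novel): payoffs 0, 9 → best response Novel.
Lab A against (Incremental, Risky): payoffs 4, 5 → best response Novel.
Lab A against (Novel, Novel): payoffs 1, 5 → best response Novel.
Lab A against (Novel, Risky): payoffs 1, 0 → best response Incremental.
Lab A against (Risky, Novel): payoffs 7, 8 → best response Novel.
Lab A against (Risky, Risky): payoffs 1, 7 → best response Novel.
Lab B against (Incremental, Novel): payoffs 1, 8, 4 → best response Novel.
Lab B against (Incremental, Risky): payoffs 4, 1, 8 → best response Risky.
Lab B against (Novel, Novel): payoffs 0, 4, 7 → best response Risky.
Lab B against (Novel, Risky): payoffs 0, 9, 8 → best response Novel.
Lab C against (Incremental, Incremental): payoffs 5, 1 → best response Novel.
Lab C against (Incremental, Novel): payoffs 2, 4 → best response Risky.
Lab C against (Incremental, Risky): payoffs 7, 6 → best response Novel.
Lab C against (Novel, Incremental): payoffs 9, 8 → best response Novel.
Lab C against (Novel, Novel): payoffs 1, 9 → best response Risky.
Lab C against (Novel, Risky): payoffs 8, 2 → best response Novel.
Mutual best responses: (Novel, Risky, Novel).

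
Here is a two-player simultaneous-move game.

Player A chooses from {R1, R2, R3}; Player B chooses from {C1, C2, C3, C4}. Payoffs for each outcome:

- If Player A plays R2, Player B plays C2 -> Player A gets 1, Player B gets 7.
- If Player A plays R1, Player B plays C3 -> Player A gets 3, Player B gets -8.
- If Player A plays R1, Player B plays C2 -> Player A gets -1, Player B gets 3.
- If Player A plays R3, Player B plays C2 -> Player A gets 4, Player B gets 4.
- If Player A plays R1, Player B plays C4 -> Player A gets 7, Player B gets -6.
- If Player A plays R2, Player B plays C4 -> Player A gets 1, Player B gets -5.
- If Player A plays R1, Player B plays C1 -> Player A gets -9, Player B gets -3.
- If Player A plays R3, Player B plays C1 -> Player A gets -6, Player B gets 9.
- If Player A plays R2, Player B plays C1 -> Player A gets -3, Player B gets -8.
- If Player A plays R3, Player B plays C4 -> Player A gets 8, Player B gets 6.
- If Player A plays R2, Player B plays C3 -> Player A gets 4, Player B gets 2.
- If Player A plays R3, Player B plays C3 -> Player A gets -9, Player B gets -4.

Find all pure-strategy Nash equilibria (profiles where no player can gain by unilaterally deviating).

Player A against C1: payoffs -9, -3, -6 → best response R2.
Player A against C2: payoffs -1, 1, 4 → best response R3.
Player A against C3: payoffs 3, 4, -9 → best response R2.
Player A against C4: payoffs 7, 1, 8 → best response R3.
Player B against R1: payoffs -3, 3, -8, -6 → best response C2.
Player B against R2: payoffs -8, 7, 2, -5 → best response C2.
Player B against R3: payoffs 9, 4, -4, 6 → best response C1.
No profile is a mutual best response for all players.

none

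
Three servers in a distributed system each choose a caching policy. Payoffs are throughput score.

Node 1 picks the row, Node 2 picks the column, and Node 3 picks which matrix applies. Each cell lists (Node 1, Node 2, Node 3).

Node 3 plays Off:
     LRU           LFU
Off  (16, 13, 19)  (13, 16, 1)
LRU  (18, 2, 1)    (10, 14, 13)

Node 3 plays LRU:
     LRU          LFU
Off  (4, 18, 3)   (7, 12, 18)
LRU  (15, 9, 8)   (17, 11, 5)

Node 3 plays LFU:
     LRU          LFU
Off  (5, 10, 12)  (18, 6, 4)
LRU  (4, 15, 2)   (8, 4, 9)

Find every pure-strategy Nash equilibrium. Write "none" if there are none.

none

Node 1 against (LRU, Off): payoffs 16, 18 → best response LRU.
Node 1 against (LRU, LRU): payoffs 4, 15 → best response LRU.
Node 1 against (LRU, LFU): payoffs 5, 4 → best response Off.
Node 1 against (LFU, Off): payoffs 13, 10 → best response Off.
Node 1 against (LFU, LRU): payoffs 7, 17 → best response LRU.
Node 1 against (LFU, LFU): payoffs 18, 8 → best response Off.
Node 2 against (Off, Off): payoffs 13, 16 → best response LFU.
Node 2 against (Off, LRU): payoffs 18, 12 → best response LRU.
Node 2 against (Off, LFU): payoffs 10, 6 → best response LRU.
Node 2 against (LRU, Off): payoffs 2, 14 → best response LFU.
Node 2 against (LRU, LRU): payoffs 9, 11 → best response LFU.
Node 2 against (LRU, LFU): payoffs 15, 4 → best response LRU.
Node 3 against (Off, LRU): payoffs 19, 3, 12 → best response Off.
Node 3 against (Off, LFU): payoffs 1, 18, 4 → best response LRU.
Node 3 against (LRU, LRU): payoffs 1, 8, 2 → best response LRU.
Node 3 against (LRU, LFU): payoffs 13, 5, 9 → best response Off.
No profile is a mutual best response for all players.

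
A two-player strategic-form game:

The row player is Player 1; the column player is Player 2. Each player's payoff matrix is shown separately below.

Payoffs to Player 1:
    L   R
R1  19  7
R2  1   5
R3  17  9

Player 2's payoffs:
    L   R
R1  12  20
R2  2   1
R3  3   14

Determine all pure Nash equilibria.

Player 1 against L: payoffs 19, 1, 17 → best response R1.
Player 1 against R: payoffs 7, 5, 9 → best response R3.
Player 2 against R1: payoffs 12, 20 → best response R.
Player 2 against R2: payoffs 2, 1 → best response L.
Player 2 against R3: payoffs 3, 14 → best response R.
Mutual best responses: (R3, R).

Pure NE: (R3, R)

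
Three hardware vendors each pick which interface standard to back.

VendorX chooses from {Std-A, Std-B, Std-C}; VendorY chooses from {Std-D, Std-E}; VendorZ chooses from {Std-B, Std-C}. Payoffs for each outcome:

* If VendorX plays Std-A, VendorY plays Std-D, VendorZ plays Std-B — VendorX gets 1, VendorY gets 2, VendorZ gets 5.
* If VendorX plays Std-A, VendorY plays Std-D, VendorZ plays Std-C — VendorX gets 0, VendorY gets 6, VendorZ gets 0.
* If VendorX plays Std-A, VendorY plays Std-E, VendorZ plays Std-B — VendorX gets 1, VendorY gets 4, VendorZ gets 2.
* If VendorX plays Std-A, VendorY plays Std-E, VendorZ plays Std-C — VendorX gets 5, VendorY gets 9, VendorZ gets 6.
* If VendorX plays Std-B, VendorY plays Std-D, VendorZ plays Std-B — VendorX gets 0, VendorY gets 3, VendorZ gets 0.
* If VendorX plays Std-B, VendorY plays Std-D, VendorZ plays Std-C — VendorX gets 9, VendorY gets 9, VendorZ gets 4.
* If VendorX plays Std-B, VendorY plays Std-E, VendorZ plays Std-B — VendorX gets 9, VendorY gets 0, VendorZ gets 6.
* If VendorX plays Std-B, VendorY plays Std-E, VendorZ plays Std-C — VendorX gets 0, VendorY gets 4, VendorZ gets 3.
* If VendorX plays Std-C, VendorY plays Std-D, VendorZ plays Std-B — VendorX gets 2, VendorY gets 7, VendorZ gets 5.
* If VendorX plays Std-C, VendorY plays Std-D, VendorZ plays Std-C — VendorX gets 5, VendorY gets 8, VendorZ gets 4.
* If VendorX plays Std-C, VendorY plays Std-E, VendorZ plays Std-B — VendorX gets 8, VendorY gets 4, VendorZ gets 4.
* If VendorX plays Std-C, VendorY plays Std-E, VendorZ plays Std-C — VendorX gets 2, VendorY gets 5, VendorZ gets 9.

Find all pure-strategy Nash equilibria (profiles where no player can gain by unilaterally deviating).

(Std-A, Std-D, Std-B): VendorX can switch to Std-C (1 → 2). Not NE.
(Std-A, Std-D, Std-C): VendorX can switch to Std-B (0 → 9). Not NE.
(Std-A, Std-E, Std-B): VendorX can switch to Std-B (1 → 9). Not NE.
(Std-A, Std-E, Std-C): VendorX gets 5, best alternative 2; VendorY gets 9, best alternative 6; VendorZ gets 6, best alternative 2. No profitable deviation — NE.
(Std-B, Std-D, Std-B): VendorX can switch to Std-A (0 → 1). Not NE.
(Std-B, Std-D, Std-C): VendorX gets 9, best alternative 5; VendorY gets 9, best alternative 4; VendorZ gets 4, best alternative 0. No profitable deviation — NE.
(Std-B, Std-E, Std-B): VendorY can switch to Std-D (0 → 3). Not NE.
(Std-B, Std-E, Std-C): VendorX can switch to Std-A (0 → 5). Not NE.
(Std-C, Std-D, Std-B): VendorX gets 2, best alternative 1; VendorY gets 7, best alternative 4; VendorZ gets 5, best alternative 4. No profitable deviation — NE.
(Std-C, Std-D, Std-C): VendorX can switch to Std-B (5 → 9). Not NE.
(Std-C, Std-E, Std-B): VendorX can switch to Std-B (8 → 9). Not NE.
(The remaining 1 profile has a profitable deviation by the same check.)

(Std-A, Std-E, Std-C), (Std-B, Std-D, Std-C), (Std-C, Std-D, Std-B)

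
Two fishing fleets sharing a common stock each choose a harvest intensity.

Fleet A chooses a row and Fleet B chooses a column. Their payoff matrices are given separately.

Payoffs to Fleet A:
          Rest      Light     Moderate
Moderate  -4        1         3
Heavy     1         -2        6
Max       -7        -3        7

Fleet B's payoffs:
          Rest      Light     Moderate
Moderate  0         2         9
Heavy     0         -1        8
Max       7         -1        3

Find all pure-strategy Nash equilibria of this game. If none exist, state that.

none

For each player, find the best response to each opponent profile; mutual best responses are the pure NE.
Fleet A against Rest: payoffs -4, 1, -7 → best response Heavy.
Fleet A against Light: payoffs 1, -2, -3 → best response Moderate.
Fleet A against Moderate: payoffs 3, 6, 7 → best response Max.
Fleet B against Moderate: payoffs 0, 2, 9 → best response Moderate.
Fleet B against Heavy: payoffs 0, -1, 8 → best response Moderate.
Fleet B against Max: payoffs 7, -1, 3 → best response Rest.
No profile is a mutual best response for all players.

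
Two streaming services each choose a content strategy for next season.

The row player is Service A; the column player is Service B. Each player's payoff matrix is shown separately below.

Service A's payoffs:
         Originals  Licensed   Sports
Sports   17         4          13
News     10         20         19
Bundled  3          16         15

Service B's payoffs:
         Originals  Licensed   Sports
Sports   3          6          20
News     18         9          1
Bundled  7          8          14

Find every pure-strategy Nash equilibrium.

Check each profile: it is a Nash equilibrium iff no player can strictly gain by switching unilaterally.
(Sports, Originals): Service B can switch to Licensed (3 → 6). Not NE.
(Sports, Licensed): Service A can switch to News (4 → 20). Not NE.
(Sports, Sports): Service A can switch to News (13 → 19). Not NE.
(News, Originals): Service A can switch to Sports (10 → 17). Not NE.
(News, Licensed): Service B can switch to Originals (9 → 18). Not NE.
(News, Sports): Service B can switch to Originals (1 → 18). Not NE.
(Bundled, Originals): Service A can switch to Sports (3 → 17). Not NE.
(Bundled, Licensed): Service A can switch to News (16 → 20). Not NE.
(Bundled, Sports): Service A can switch to News (15 → 19). Not NE.

none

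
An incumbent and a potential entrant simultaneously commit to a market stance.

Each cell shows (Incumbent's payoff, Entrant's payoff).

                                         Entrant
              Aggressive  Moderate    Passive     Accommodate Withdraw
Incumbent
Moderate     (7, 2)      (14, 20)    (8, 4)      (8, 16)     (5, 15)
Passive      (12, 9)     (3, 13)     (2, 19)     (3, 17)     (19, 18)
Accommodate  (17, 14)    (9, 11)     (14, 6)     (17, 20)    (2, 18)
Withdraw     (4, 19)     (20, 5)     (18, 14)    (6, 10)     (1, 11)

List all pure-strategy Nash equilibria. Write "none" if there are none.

Pure NE: (Accommodate, Accommodate)

Incumbent against Aggressive: payoffs 7, 12, 17, 4 → best response Accommodate.
Incumbent against Moderate: payoffs 14, 3, 9, 20 → best response Withdraw.
Incumbent against Passive: payoffs 8, 2, 14, 18 → best response Withdraw.
Incumbent against Accommodate: payoffs 8, 3, 17, 6 → best response Accommodate.
Incumbent against Withdraw: payoffs 5, 19, 2, 1 → best response Passive.
Entrant against Moderate: payoffs 2, 20, 4, 16, 15 → best response Moderate.
Entrant against Passive: payoffs 9, 13, 19, 17, 18 → best response Passive.
Entrant against Accommodate: payoffs 14, 11, 6, 20, 18 → best response Accommodate.
Entrant against Withdraw: payoffs 19, 5, 14, 10, 11 → best response Aggressive.
Mutual best responses: (Accommodate, Accommodate).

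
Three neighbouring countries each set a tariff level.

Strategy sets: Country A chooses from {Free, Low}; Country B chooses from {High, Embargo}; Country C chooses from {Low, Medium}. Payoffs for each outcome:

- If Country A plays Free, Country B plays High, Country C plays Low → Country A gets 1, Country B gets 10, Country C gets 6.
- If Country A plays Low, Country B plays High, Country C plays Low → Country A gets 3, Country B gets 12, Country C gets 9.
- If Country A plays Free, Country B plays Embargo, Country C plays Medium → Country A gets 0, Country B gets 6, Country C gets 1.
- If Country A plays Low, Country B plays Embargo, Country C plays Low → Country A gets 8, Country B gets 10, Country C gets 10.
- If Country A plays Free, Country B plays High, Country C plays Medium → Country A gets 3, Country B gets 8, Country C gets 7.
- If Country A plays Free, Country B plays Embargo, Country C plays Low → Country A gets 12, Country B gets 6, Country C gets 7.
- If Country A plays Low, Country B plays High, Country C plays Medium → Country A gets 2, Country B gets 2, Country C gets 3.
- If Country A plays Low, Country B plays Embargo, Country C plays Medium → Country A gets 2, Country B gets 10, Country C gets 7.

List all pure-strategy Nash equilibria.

Country A against (High, Low): payoffs 1, 3 → best response Low.
Country A against (High, Medium): payoffs 3, 2 → best response Free.
Country A against (Embargo, Low): payoffs 12, 8 → best response Free.
Country A against (Embargo, Medium): payoffs 0, 2 → best response Low.
Country B against (Free, Low): payoffs 10, 6 → best response High.
Country B against (Free, Medium): payoffs 8, 6 → best response High.
Country B against (Low, Low): payoffs 12, 10 → best response High.
Country B against (Low, Medium): payoffs 2, 10 → best response Embargo.
Country C against (Free, High): payoffs 6, 7 → best response Medium.
Country C against (Free, Embargo): payoffs 7, 1 → best response Low.
Country C against (Low, High): payoffs 9, 3 → best response Low.
Country C against (Low, Embargo): payoffs 10, 7 → best response Low.
Mutual best responses: (Free, High, Medium); (Low, High, Low).

The pure Nash equilibria are (Free, High, Medium); (Low, High, Low).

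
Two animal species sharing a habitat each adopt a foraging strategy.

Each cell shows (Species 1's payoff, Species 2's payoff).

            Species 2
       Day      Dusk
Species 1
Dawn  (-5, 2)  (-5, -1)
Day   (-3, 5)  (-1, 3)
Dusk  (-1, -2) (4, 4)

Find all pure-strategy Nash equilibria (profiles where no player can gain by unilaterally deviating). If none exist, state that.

(Dusk, Dusk)

(Dawn, Day): Species 1 can switch to Day (-5 → -3). Not NE.
(Dawn, Dusk): Species 1 can switch to Day (-5 → -1). Not NE.
(Day, Day): Species 1 can switch to Dusk (-3 → -1). Not NE.
(Day, Dusk): Species 1 can switch to Dusk (-1 → 4). Not NE.
(Dusk, Day): Species 2 can switch to Dusk (-2 → 4). Not NE.
(Dusk, Dusk): Species 1 gets 4, best alternative -1; Species 2 gets 4, best alternative -2. No profitable deviation — NE.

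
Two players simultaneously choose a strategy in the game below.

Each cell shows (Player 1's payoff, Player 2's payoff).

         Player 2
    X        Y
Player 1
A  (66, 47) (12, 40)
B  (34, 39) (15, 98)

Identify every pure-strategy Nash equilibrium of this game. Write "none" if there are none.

Pure-strategy Nash equilibria: (A, X); (B, Y)

Mark each player's best response to every combination of opponents' strategies; a profile where every player is best-responding is a pure Nash equilibrium.
Player 1 against X: payoffs 66, 34 → best response A.
Player 1 against Y: payoffs 12, 15 → best response B.
Player 2 against A: payoffs 47, 40 → best response X.
Player 2 against B: payoffs 39, 98 → best response Y.
Mutual best responses: (A, X); (B, Y).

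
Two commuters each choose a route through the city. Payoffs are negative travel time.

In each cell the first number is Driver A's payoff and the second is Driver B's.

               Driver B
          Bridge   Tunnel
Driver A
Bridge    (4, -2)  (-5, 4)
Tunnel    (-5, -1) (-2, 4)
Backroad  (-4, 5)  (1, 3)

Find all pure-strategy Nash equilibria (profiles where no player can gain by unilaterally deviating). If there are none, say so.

This game has no pure Nash equilibrium.

Mark each player's best response to every combination of opponents' strategies; a profile where every player is best-responding is a pure Nash equilibrium.
Driver A against Bridge: payoffs 4, -5, -4 → best response Bridge.
Driver A against Tunnel: payoffs -5, -2, 1 → best response Backroad.
Driver B against Bridge: payoffs -2, 4 → best response Tunnel.
Driver B against Tunnel: payoffs -1, 4 → best response Tunnel.
Driver B against Backroad: payoffs 5, 3 → best response Bridge.
No profile is a mutual best response for all players.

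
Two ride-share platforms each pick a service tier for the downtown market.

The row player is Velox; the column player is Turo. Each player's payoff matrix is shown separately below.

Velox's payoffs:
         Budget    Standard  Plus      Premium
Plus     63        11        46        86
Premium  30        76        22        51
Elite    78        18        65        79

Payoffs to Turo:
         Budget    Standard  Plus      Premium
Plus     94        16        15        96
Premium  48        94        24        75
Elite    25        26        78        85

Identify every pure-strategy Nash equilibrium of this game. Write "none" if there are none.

(Plus, Premium) and (Premium, Standard)

For each player, find the best response to each opponent profile; mutual best responses are the pure NE.
Velox against Budget: payoffs 63, 30, 78 → best response Elite.
Velox against Standard: payoffs 11, 76, 18 → best response Premium.
Velox against Plus: payoffs 46, 22, 65 → best response Elite.
Velox against Premium: payoffs 86, 51, 79 → best response Plus.
Turo against Plus: payoffs 94, 16, 15, 96 → best response Premium.
Turo against Premium: payoffs 48, 94, 24, 75 → best response Standard.
Turo against Elite: payoffs 25, 26, 78, 85 → best response Premium.
Mutual best responses: (Plus, Premium); (Premium, Standard).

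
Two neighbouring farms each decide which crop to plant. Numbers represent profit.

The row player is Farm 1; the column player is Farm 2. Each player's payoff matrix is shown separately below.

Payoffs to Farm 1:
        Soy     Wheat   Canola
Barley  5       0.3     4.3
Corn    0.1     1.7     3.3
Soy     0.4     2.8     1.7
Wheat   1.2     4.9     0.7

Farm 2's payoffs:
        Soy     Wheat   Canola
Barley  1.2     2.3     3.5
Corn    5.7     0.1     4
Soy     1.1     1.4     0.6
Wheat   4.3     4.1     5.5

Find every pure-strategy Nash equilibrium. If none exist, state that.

(Barley, Canola)

(Barley, Soy): Farm 2 can switch to Wheat (1.2 → 2.3). Not NE.
(Barley, Wheat): Farm 1 can switch to Corn (0.3 → 1.7). Not NE.
(Barley, Canola): Farm 1 gets 4.3, best alternative 3.3; Farm 2 gets 3.5, best alternative 2.3. No profitable deviation — NE.
(Corn, Soy): Farm 1 can switch to Barley (0.1 → 5). Not NE.
(Corn, Wheat): Farm 1 can switch to Soy (1.7 → 2.8). Not NE.
(Corn, Canola): Farm 1 can switch to Barley (3.3 → 4.3). Not NE.
(Soy, Soy): Farm 1 can switch to Barley (0.4 → 5). Not NE.
(Soy, Wheat): Farm 1 can switch to Wheat (2.8 → 4.9). Not NE.
(Soy, Canola): Farm 1 can switch to Barley (1.7 → 4.3). Not NE.
(Wheat, Soy): Farm 1 can switch to Barley (1.2 → 5). Not NE.
(Wheat, Wheat): Farm 2 can switch to Soy (4.1 → 4.3). Not NE.
(Wheat, Canola): Farm 1 can switch to Barley (0.7 → 4.3). Not NE.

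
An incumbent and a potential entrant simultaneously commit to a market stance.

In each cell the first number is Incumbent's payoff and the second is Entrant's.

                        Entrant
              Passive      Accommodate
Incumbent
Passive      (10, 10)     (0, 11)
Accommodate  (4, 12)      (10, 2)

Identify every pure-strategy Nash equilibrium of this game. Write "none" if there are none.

none

Incumbent against Passive: payoffs 10, 4 → best response Passive.
Incumbent against Accommodate: payoffs 0, 10 → best response Accommodate.
Entrant against Passive: payoffs 10, 11 → best response Accommodate.
Entrant against Accommodate: payoffs 12, 2 → best response Passive.
No profile is a mutual best response for all players.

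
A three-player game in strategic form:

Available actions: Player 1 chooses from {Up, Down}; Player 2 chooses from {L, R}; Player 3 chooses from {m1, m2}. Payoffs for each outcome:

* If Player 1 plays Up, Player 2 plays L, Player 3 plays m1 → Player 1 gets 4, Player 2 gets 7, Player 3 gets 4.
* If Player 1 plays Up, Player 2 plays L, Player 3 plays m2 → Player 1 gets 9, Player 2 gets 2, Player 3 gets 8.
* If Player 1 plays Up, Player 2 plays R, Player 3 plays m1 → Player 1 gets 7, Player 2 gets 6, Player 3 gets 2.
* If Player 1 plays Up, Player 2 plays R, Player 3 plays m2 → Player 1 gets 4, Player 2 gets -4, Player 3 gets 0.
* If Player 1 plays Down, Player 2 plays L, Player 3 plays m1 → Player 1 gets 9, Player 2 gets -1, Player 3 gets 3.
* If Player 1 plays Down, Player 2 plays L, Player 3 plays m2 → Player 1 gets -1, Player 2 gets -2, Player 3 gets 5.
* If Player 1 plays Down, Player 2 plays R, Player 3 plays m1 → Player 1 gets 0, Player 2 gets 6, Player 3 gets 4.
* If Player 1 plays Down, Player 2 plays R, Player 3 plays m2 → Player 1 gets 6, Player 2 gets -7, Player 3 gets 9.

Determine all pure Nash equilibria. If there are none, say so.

(Up, L, m1): Player 1 can switch to Down (4 → 9). Not NE.
(Up, L, m2): Player 1 gets 9, best alternative -1; Player 2 gets 2, best alternative -4; Player 3 gets 8, best alternative 4. No profitable deviation — NE.
(Up, R, m1): Player 2 can switch to L (6 → 7). Not NE.
(Up, R, m2): Player 1 can switch to Down (4 → 6). Not NE.
(Down, L, m1): Player 2 can switch to R (-1 → 6). Not NE.
(Down, L, m2): Player 1 can switch to Up (-1 → 9). Not NE.
(Down, R, m1): Player 1 can switch to Up (0 → 7). Not NE.
(Down, R, m2): Player 2 can switch to L (-7 → -2). Not NE.

(Up, L, m2)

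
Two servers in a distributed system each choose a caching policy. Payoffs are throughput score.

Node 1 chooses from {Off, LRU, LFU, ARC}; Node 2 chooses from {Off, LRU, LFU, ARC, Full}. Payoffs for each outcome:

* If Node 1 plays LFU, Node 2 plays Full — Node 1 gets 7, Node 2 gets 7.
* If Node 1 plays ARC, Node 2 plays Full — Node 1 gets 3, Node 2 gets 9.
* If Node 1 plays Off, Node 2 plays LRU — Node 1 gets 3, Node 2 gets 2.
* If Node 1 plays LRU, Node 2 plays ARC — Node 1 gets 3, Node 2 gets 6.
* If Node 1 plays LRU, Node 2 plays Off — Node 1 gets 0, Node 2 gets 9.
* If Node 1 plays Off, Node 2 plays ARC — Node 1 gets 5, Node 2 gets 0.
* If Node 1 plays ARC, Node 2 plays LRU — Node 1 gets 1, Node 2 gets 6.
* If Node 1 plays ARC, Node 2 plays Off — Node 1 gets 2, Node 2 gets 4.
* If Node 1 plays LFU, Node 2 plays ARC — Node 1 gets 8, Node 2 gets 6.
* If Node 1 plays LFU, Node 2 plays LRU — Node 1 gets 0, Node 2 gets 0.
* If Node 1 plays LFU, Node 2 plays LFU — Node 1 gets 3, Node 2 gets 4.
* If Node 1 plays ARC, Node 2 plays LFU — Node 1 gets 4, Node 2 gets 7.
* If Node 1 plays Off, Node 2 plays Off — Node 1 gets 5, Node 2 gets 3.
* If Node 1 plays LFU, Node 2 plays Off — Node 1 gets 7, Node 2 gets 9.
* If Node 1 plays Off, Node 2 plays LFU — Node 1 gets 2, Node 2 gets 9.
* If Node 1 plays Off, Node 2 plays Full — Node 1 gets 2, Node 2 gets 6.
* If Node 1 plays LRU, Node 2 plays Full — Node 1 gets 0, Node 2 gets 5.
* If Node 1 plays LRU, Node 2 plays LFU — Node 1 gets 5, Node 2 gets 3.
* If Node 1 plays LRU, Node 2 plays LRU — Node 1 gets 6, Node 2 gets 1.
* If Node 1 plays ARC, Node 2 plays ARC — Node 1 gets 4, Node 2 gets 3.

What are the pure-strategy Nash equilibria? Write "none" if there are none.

Pure NE: (LFU, Off)

For each strategy profile, look for a profitable unilateral deviation.
(Off, Off): Node 1 can switch to LFU (5 → 7). Not NE.
(Off, LRU): Node 1 can switch to LRU (3 → 6). Not NE.
(Off, LFU): Node 1 can switch to LRU (2 → 5). Not NE.
(Off, ARC): Node 1 can switch to LFU (5 → 8). Not NE.
(Off, Full): Node 1 can switch to LFU (2 → 7). Not NE.
(LRU, Off): Node 1 can switch to Off (0 → 5). Not NE.
(LFU, Off): Node 1 gets 7, best alternative 5; Node 2 gets 9, best alternative 7. No profitable deviation — NE.
(The remaining 13 profiles each have a profitable deviation by the same check.)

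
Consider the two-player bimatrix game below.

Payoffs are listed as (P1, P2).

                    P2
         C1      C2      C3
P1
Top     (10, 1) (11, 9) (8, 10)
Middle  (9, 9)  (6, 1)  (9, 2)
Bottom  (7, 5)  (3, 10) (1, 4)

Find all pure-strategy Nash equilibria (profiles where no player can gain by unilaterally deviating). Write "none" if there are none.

For each player, find the best response to each opponent profile; mutual best responses are the pure NE.
P1 against C1: payoffs 10, 9, 7 → best response Top.
P1 against C2: payoffs 11, 6, 3 → best response Top.
P1 against C3: payoffs 8, 9, 1 → best response Middle.
P2 against Top: payoffs 1, 9, 10 → best response C3.
P2 against Middle: payoffs 9, 1, 2 → best response C1.
P2 against Bottom: payoffs 5, 10, 4 → best response C2.
No profile is a mutual best response for all players.

No pure-strategy Nash equilibrium.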